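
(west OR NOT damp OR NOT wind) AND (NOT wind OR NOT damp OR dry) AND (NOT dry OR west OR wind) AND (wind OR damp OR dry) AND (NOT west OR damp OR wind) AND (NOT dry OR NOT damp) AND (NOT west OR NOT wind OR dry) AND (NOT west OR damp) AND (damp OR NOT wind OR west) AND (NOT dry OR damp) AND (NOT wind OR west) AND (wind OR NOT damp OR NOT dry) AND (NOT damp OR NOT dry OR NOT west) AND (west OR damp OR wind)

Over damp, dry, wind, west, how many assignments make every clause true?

There are 2^4 = 16 truth assignments over (damp, dry, wind, west).
Check each against the 14 clauses (columns in the order damp, dry, wind, west):
  F F F F  ✗ fails (wind OR damp OR dry)
  F F F T  ✗ fails (wind OR damp OR dry)
  F F T F  ✗ fails (damp OR NOT wind OR west)
  F F T T  ✗ fails (NOT west OR NOT wind OR dry)
  F T F F  ✗ fails (NOT dry OR west OR wind)
  F T F T  ✗ fails (NOT west OR damp OR wind)
  F T T F  ✗ fails (damp OR NOT wind OR west)
  F T T T  ✗ fails (NOT west OR damp)
  T F F F  ✓ satisfies all
  T F F T  ✓ satisfies all
  T F T F  ✗ fails (west OR NOT damp OR NOT wind)
  T F T T  ✗ fails (NOT wind OR NOT damp OR dry)
  T T F F  ✗ fails (NOT dry OR west OR wind)
  T T F T  ✗ fails (NOT dry OR NOT damp)
  T T T F  ✗ fails (west OR NOT damp OR NOT wind)
  T T T T  ✗ fails (NOT dry OR NOT damp)
2 of the 16 rows are models.

2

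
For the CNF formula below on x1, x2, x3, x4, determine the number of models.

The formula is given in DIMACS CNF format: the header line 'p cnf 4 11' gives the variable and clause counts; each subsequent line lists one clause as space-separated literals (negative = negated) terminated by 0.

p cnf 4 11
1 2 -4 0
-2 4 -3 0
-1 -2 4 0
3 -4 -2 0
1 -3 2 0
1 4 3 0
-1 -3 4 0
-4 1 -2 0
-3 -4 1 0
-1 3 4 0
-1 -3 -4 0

There are 2^4 = 16 truth assignments over (x1, x2, x3, x4).
Check each against the 11 clauses (columns in the order x1, x2, x3, x4):
  F F F F  ✗ fails (x1 ∨ x4 ∨ x3)
  F F F T  ✗ fails (x1 ∨ x2 ∨ ¬x4)
  F F T F  ✗ fails (x1 ∨ ¬x3 ∨ x2)
  F F T T  ✗ fails (x1 ∨ x2 ∨ ¬x4)
  F T F F  ✗ fails (x1 ∨ x4 ∨ x3)
  F T F T  ✗ fails (x3 ∨ ¬x4 ∨ ¬x2)
  F T T F  ✗ fails (¬x2 ∨ x4 ∨ ¬x3)
  F T T T  ✗ fails (¬x4 ∨ x1 ∨ ¬x2)
  T F F F  ✗ fails (¬x1 ∨ x3 ∨ x4)
  T F F T  ✓ satisfies all
  T F T F  ✗ fails (¬x1 ∨ ¬x3 ∨ x4)
  T F T T  ✗ fails (¬x1 ∨ ¬x3 ∨ ¬x4)
  T T F F  ✗ fails (¬x1 ∨ ¬x2 ∨ x4)
  T T F T  ✗ fails (x3 ∨ ¬x4 ∨ ¬x2)
  T T T F  ✗ fails (¬x2 ∨ x4 ∨ ¬x3)
  T T T T  ✗ fails (¬x1 ∨ ¬x3 ∨ ¬x4)
1 of the 16 rows is a model.

1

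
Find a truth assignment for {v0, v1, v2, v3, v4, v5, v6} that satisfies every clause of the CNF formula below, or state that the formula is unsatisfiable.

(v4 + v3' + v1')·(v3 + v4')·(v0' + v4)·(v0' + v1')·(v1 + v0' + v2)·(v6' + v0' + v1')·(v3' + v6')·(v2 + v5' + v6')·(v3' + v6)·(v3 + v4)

Branch on v3: set v3 = 1.
(v6') alone gives v6 = 0.
But (v6) is also a unit clause — contradiction.
Backtrack on v3: now try v3 = 0.
(v4') alone gives v4 = 0.
But (v4) is also a unit clause — contradiction.
Both values of v3 lead to a conflict.

UNSATISFIABLE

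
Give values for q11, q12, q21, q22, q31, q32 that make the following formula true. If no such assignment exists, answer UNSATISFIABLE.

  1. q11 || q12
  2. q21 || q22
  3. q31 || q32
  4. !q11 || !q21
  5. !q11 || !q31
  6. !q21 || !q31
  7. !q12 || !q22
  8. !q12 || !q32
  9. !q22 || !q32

UNSATISFIABLE

Case q11 = true:
The clause (!q21) is unit, so q21 = false.
The clause (q22) is unit, so q22 = true.
The clause (!q31) is unit, so q31 = false.
The clause (q32) is unit, so q32 = true.
But (!q32) is also a unit clause — contradiction.
That branch fails; take q11 = false instead.
The clause (q12) is unit, so q12 = true.
The clause (!q22) is unit, so q22 = false.
The clause (q21) is unit, so q21 = true.
The clause (!q31) is unit, so q31 = false.
The clause (q32) is unit, so q32 = true.
But (!q32) is also a unit clause — contradiction.
Either choice for q11 ends in contradiction.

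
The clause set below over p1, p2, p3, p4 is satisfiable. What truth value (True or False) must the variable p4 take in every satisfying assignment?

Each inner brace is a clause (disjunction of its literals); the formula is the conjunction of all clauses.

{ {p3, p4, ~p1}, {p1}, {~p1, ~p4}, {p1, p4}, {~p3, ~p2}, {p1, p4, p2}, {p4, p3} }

Suppose p4 = 1.
(p1) alone gives p1 = 1.
But (~p1) is also a unit clause — contradiction.
So every satisfying assignment has p4 = False.

False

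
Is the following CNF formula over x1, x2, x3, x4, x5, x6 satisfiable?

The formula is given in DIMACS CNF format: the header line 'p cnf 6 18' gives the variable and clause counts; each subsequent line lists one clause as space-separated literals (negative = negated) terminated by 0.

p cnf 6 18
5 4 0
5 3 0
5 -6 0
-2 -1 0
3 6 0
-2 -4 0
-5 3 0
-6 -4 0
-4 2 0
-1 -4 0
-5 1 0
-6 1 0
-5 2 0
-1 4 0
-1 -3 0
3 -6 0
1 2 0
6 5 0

No, unsatisfiable

Suppose x5 = True.
(x3) alone gives x3 = True.
(x1) alone gives x1 = True.
That conflicts with the unit clause (¬x1).
That branch fails; take x5 = False instead.
(x4) alone gives x4 = True.
(x3) alone gives x3 = True.
(¬x6) alone gives x6 = False.
That conflicts with the unit clause (x6).
Either choice for x5 ends in contradiction.
No assignment satisfies every clause.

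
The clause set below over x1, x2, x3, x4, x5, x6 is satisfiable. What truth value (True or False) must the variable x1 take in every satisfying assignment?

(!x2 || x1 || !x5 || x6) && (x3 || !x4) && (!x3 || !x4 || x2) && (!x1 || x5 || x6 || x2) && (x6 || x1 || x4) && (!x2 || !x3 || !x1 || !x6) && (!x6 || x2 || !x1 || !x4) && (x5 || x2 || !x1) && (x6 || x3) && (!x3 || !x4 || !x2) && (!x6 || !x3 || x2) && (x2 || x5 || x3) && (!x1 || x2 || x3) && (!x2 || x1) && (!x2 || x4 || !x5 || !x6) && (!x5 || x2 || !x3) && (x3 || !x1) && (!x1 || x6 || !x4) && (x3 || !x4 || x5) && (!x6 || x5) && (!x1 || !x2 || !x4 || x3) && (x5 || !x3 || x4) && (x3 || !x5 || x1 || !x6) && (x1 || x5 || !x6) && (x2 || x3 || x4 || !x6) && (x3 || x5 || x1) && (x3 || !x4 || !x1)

True

Suppose x1 = false.
The clause (!x2) is unit, so x2 = false.
Case x3 = true:
The clause (!x4) is unit, so x4 = false.
The clause (x6) is unit, so x6 = true.
But (!x6) is also a unit clause — contradiction.
So x3 must be the other value — set x3 = false.
The clause (!x4) is unit, so x4 = false.
The clause (x6) is unit, so x6 = true.
But (!x6) is also a unit clause — contradiction.
Neither x3 = true nor x3 = false works.
So every satisfying assignment has x1 = True.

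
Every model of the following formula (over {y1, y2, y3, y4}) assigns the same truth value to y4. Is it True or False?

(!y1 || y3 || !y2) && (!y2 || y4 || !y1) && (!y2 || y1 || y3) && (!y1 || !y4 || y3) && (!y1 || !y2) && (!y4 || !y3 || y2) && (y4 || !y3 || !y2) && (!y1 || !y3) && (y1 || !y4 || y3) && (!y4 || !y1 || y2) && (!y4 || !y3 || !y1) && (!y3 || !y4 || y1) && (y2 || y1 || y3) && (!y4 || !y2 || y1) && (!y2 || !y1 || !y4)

False

Suppose y4 = true.
Branch on y1: set y1 = false.
(y3) alone gives y3 = true.
That conflicts with the unit clause (!y3).
Backtrack on y1: now try y1 = true.
(y3) alone gives y3 = true.
That conflicts with the unit clause (!y3).
Both values of y1 lead to a conflict.
So every satisfying assignment has y4 = False.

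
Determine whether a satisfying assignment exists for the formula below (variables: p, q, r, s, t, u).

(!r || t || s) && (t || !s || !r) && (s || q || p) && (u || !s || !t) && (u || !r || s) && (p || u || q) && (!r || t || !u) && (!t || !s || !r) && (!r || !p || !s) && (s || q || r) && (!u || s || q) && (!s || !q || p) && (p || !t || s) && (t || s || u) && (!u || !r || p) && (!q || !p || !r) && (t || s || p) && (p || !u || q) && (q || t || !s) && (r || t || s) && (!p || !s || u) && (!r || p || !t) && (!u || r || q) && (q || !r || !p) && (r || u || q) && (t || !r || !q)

Yes

Try r = false.
Try s = true.
Try u = true.
From the singleton clause (q), q = true.
From the singleton clause (p), p = true.
All clauses hold; t can take either value.
A satisfying assignment: p: true,  q: true,  r: false,  s: true,  t: true,  u: true.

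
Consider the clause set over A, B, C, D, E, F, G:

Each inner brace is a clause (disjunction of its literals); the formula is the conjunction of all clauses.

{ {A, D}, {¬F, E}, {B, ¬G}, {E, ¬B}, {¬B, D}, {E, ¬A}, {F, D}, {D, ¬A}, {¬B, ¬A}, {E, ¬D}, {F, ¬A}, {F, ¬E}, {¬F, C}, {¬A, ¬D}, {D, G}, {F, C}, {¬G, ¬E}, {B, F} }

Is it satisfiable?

Yes

Suppose A = False.
(D) alone gives D = True.
(E) alone gives E = True.
(F) alone gives F = True.
(C) alone gives C = True.
(¬G) alone gives G = False.
Every clause is now satisfied; B is unconstrained.
A satisfying assignment: A=False,  B=False,  C=True,  D=True,  E=True,  F=True,  G=False.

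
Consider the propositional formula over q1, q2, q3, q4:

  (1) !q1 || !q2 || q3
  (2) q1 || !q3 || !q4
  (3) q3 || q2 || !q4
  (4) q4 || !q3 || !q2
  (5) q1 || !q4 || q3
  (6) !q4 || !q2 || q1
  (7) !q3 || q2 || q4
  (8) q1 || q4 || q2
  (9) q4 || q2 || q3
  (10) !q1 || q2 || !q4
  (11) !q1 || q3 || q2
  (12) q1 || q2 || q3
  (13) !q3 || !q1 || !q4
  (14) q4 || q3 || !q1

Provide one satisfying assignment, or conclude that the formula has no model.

Branch on q1: set q1 = false.
Branch on q3: set q3 = false.
Unit clause (!q4) forces q4 = false.
Unit clause (q2) forces q2 = true.
All clauses are satisfied.

q1 ↦ false,  q2 ↦ true,  q3 ↦ false,  q4 ↦ false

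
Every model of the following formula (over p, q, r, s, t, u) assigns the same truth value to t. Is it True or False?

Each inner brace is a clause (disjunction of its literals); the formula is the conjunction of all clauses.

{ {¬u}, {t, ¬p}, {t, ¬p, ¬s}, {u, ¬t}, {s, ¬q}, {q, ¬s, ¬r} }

Suppose t = True.
The clause (¬u) is unit, so u = False.
Now (u) is unsatisfied and unit — conflict.
So every satisfying assignment has t = False.

False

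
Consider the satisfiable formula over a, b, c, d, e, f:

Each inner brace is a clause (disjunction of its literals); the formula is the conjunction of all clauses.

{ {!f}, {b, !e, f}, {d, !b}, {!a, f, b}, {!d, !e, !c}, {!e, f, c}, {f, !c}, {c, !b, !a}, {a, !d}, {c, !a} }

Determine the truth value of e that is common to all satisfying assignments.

Suppose e = true.
Unit clause (!f) forces f = false.
Unit clause (b) forces b = true.
Unit clause (d) forces d = true.
Unit clause (!c) forces c = false.
That conflicts with the unit clause (c).
So every satisfying assignment has e = False.

False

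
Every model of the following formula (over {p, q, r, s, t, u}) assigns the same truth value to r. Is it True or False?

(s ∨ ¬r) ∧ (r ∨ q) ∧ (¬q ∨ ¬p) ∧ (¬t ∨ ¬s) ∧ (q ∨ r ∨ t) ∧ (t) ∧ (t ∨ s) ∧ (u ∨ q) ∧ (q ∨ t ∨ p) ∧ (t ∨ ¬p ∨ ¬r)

Suppose r = True.
From the singleton clause (s), s = True.
From the singleton clause (¬t), t = False.
But (t) is also a unit clause — contradiction.
So every satisfying assignment has r = False.

False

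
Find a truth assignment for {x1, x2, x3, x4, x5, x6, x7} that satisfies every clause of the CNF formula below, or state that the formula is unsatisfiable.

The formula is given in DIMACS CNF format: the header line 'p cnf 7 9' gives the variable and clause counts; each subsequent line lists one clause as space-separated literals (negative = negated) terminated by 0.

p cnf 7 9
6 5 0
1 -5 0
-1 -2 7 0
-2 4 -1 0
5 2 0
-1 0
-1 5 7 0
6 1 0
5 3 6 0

x1: False; x2: True; x3: True; x4: True; x5: False; x6: True; x7: False

The clause (¬x1) is unit, so x1 = False.
The clause (¬x5) is unit, so x5 = False.
The clause (x6) is unit, so x6 = True.
The clause (x2) is unit, so x2 = True.
No clause remains; x3, x4, x7 are free.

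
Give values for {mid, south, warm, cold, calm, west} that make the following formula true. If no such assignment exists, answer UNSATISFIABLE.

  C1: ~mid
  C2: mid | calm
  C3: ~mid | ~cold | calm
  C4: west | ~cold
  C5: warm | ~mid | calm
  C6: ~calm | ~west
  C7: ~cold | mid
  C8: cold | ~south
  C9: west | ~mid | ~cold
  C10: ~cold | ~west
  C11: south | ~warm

Unit clause (~mid) forces mid = 0.
Unit clause (calm) forces calm = 1.
Unit clause (~west) forces west = 0.
Unit clause (~cold) forces cold = 0.
Unit clause (~south) forces south = 0.
Unit clause (~warm) forces warm = 0.
Every clause now holds.

mid: 0, south: 0, warm: 0, cold: 0, calm: 1, west: 0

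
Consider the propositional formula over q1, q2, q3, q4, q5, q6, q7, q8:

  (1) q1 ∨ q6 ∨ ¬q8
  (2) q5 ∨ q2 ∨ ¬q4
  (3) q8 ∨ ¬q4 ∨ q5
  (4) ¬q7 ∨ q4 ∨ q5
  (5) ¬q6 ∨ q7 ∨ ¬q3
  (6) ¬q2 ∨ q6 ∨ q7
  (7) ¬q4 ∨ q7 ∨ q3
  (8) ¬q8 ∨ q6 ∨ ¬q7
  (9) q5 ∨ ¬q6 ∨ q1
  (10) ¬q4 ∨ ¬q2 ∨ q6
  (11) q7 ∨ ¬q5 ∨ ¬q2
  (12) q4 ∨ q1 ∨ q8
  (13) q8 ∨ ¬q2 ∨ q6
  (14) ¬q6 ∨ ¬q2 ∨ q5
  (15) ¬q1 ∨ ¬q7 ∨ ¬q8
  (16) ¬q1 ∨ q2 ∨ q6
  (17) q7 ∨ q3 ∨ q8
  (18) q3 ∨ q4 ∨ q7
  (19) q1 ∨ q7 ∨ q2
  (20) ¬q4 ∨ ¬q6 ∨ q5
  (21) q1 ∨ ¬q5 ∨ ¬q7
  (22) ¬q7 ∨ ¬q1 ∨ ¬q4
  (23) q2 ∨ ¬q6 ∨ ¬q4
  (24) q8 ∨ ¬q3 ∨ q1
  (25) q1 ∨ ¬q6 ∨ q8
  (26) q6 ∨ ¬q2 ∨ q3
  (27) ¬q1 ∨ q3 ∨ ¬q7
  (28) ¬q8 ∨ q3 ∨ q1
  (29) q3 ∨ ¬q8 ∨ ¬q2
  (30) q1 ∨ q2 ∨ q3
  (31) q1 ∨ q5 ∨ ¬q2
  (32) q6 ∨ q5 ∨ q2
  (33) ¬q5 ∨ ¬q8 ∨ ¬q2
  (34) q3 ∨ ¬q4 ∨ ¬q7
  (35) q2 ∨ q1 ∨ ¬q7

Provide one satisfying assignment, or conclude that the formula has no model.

q1 ↦ True, q2 ↦ True, q3 ↦ True, q4 ↦ False, q5 ↦ True, q6 ↦ True, q7 ↦ True, q8 ↦ False

Suppose q1 = True.
Suppose q7 = True.
From the singleton clause (¬q8), q8 = False.
From the singleton clause (¬q4), q4 = False.
From the singleton clause (q5), q5 = True.
From the singleton clause (q3), q3 = True.
Suppose q2 = True.
From the singleton clause (q6), q6 = True.
All clauses are satisfied.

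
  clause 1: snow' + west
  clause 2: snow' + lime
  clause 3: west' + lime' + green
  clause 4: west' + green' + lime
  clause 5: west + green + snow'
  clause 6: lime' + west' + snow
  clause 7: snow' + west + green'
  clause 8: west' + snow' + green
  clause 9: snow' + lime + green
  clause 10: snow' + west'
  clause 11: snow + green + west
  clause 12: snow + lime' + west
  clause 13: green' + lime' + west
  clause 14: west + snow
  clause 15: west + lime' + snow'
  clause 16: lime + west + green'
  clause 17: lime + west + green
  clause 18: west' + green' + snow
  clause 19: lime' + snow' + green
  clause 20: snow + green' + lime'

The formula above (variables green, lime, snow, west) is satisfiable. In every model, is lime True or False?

False

Suppose lime = 1.
Try snow = 0.
The clause (west') is unit, so west = 0.
Now (west) is unsatisfied and unit — conflict.
That branch fails; take snow = 1 instead.
The clause (west) is unit, so west = 1.
Now (west') is unsatisfied and unit — conflict.
Either choice for snow ends in contradiction.
So every satisfying assignment has lime = False.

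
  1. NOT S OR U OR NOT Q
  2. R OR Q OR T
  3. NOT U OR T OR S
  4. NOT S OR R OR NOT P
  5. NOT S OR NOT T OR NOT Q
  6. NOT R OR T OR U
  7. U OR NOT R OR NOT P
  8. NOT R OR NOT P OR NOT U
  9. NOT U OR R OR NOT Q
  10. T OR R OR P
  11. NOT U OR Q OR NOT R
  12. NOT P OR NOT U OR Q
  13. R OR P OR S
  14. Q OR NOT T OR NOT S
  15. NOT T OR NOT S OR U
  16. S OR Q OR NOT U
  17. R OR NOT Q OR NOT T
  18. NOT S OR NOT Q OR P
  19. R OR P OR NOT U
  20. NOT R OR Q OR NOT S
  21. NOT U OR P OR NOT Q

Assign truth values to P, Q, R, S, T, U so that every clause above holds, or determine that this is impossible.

P ↦ true; Q ↦ true; R ↦ false; S ↦ false; T ↦ false; U ↦ false

Try S = false.
Try U = false.
Try R = false.
(P) alone gives P = true.
Try Q = true.
(NOT T) alone gives T = false.
This assignment satisfies each clause.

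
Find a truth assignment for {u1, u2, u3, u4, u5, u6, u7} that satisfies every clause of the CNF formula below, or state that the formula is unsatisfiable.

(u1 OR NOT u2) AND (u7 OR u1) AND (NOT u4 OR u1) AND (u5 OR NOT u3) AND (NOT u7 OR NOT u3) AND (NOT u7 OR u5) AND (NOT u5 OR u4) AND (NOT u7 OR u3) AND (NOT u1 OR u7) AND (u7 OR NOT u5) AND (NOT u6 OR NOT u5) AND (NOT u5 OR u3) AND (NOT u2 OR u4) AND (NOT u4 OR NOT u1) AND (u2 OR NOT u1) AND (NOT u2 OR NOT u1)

Case u1 = true:
Unit clause (u7) forces u7 = true.
Unit clause (NOT u3) forces u3 = false.
But (u3) is also a unit clause — contradiction.
So u1 must be the other value — set u1 = false.
Unit clause (NOT u2) forces u2 = false.
Unit clause (u7) forces u7 = true.
Unit clause (NOT u4) forces u4 = false.
Unit clause (NOT u3) forces u3 = false.
But (u3) is also a unit clause — contradiction.
Both values of u1 lead to a conflict.

UNSATISFIABLE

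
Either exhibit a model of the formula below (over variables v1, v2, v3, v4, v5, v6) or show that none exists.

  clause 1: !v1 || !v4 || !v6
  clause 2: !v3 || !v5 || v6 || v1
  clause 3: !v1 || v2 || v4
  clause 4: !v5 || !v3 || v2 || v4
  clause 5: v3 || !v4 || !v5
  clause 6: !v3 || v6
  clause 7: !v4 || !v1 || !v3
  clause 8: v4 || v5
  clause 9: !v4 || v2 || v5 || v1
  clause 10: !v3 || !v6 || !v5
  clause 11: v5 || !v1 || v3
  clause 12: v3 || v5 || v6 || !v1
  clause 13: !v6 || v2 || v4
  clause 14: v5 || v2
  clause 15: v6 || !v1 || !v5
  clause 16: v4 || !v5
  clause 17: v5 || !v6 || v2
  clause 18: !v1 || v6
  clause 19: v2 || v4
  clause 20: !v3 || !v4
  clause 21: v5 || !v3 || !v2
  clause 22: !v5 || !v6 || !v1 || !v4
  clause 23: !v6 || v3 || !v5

v1=false,  v2=true,  v3=false,  v4=true,  v5=false,  v6=true

Case v3 = false:
Case v4 = true:
From the singleton clause (!v5), v5 = false.
From the singleton clause (!v1), v1 = false.
From the singleton clause (v2), v2 = true.
Every clause is now satisfied; v6 is unconstrained.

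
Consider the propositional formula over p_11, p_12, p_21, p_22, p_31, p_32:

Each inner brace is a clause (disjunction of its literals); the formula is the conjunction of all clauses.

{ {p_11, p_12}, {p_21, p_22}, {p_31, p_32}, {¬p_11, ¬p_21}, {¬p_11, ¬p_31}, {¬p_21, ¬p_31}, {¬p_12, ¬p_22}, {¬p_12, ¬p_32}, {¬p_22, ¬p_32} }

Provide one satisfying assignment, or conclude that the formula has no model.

UNSATISFIABLE

Suppose p_11 = True.
(¬p_21) alone gives p_21 = False.
(p_22) alone gives p_22 = True.
(¬p_31) alone gives p_31 = False.
(p_32) alone gives p_32 = True.
But (¬p_32) is also a unit clause — contradiction.
That branch fails; take p_11 = False instead.
(p_12) alone gives p_12 = True.
(¬p_22) alone gives p_22 = False.
(p_21) alone gives p_21 = True.
(¬p_31) alone gives p_31 = False.
(p_32) alone gives p_32 = True.
But (¬p_32) is also a unit clause — contradiction.
Both values of p_11 lead to a conflict.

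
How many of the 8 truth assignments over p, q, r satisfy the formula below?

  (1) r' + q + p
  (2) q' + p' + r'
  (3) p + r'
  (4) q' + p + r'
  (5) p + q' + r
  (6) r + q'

There are 2^3 = 8 truth assignments over (p, q, r).
Check each against the 6 clauses (columns in the order p, q, r):
  F F F  ✓ satisfies all
  F F T  ✗ fails (r' + q + p)
  F T F  ✗ fails (p + q' + r)
  F T T  ✗ fails (p + r')
  T F F  ✓ satisfies all
  T F T  ✓ satisfies all
  T T F  ✗ fails (r + q')
  T T T  ✗ fails (q' + p' + r')
3 of the 8 rows are models.

3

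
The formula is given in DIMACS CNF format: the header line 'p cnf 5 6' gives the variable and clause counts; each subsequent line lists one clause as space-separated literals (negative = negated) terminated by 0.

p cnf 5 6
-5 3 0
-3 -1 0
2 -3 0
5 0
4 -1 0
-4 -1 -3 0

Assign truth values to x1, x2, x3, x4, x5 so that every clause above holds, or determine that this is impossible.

x1: False,  x2: True,  x3: True,  x4: True,  x5: True

From the singleton clause (x5), x5 = True.
From the singleton clause (x3), x3 = True.
From the singleton clause (¬x1), x1 = False.
From the singleton clause (x2), x2 = True.
All clauses hold; x4 can take either value.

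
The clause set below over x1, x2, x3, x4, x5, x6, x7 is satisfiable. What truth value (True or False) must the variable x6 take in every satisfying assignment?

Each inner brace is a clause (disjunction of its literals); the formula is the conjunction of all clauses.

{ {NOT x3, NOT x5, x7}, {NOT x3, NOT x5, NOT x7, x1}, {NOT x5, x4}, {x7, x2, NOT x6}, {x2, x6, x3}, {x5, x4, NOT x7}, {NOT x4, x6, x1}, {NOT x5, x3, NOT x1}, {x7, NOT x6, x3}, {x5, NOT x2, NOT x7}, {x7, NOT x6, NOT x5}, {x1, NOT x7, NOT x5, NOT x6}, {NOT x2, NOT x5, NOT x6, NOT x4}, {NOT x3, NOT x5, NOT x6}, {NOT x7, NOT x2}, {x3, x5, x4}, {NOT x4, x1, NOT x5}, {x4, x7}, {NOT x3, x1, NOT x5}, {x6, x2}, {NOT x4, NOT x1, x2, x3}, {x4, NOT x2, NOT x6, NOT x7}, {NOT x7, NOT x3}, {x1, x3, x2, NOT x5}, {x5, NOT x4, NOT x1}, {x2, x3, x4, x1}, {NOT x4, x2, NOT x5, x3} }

True

Suppose x6 = false.
From the singleton clause (x2), x2 = true.
From the singleton clause (NOT x7), x7 = false.
From the singleton clause (x4), x4 = true.
From the singleton clause (x1), x1 = true.
From the singleton clause (x5), x5 = true.
From the singleton clause (NOT x3), x3 = false.
Now (x3) is unsatisfied and unit — conflict.
So every satisfying assignment has x6 = True.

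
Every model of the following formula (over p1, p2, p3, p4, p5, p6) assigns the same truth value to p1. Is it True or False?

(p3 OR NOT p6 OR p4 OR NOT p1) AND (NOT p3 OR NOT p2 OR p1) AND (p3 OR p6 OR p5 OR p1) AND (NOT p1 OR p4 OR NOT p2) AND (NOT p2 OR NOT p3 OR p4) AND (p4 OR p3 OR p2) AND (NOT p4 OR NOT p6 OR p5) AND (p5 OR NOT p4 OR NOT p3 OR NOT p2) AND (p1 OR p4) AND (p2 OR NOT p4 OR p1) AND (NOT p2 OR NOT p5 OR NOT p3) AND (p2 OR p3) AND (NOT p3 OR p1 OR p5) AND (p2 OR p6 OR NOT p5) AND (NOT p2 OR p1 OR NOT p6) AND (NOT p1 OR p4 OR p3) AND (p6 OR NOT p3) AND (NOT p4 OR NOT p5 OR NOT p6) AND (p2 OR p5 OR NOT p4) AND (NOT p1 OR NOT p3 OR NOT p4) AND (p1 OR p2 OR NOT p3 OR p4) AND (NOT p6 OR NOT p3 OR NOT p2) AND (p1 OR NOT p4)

Suppose p1 = false.
Unit clause (p4) forces p4 = true.
Now (NOT p4) is unsatisfied and unit — conflict.
So every satisfying assignment has p1 = True.

True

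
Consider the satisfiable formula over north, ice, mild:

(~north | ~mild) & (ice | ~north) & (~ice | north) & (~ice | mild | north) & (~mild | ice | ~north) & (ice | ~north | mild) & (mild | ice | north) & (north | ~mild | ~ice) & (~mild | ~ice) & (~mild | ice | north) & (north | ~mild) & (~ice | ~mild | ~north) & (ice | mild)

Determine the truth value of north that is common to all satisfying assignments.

Suppose north = 0.
Unit clause (~ice) forces ice = 0.
Unit clause (mild) forces mild = 1.
But (~mild) is also a unit clause — contradiction.
So every satisfying assignment has north = True.

True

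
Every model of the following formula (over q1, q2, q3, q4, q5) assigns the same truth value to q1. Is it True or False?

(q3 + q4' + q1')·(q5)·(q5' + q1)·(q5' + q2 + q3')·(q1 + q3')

True

Suppose q1 = 0.
From the singleton clause (q5), q5 = 1.
That conflicts with the unit clause (q5').
So every satisfying assignment has q1 = True.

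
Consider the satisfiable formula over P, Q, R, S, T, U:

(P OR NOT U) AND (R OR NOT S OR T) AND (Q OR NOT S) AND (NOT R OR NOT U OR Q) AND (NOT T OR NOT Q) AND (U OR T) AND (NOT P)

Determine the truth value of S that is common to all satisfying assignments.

Suppose S = true.
From the singleton clause (Q), Q = true.
From the singleton clause (NOT T), T = false.
From the singleton clause (R), R = true.
From the singleton clause (U), U = true.
From the singleton clause (P), P = true.
That conflicts with the unit clause (NOT P).
So every satisfying assignment has S = False.

False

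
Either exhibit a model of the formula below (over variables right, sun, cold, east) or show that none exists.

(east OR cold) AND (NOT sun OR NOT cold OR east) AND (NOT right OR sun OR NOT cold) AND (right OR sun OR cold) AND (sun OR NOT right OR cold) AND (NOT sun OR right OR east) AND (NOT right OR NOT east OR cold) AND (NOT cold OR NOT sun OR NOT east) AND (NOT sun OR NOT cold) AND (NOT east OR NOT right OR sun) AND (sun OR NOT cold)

Branch on east: set east = true.
Branch on right: set right = false.
Branch on sun: set sun = true.
(NOT cold) alone gives cold = false.
Every clause now holds.

right=false; sun=true; cold=false; east=true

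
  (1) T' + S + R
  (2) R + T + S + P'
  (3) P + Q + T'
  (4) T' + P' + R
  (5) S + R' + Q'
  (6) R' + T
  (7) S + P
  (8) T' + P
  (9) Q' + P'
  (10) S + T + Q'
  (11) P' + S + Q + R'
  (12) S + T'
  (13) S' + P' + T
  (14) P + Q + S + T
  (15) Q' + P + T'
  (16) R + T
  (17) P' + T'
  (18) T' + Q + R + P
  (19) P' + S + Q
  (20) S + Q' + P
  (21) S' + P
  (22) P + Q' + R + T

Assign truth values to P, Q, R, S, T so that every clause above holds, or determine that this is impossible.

UNSATISFIABLE

Try R = 0.
The clause (T) is unit, so T = 1.
The clause (S) is unit, so S = 1.
The clause (P') is unit, so P = 0.
But (P) is also a unit clause — contradiction.
Undo R and try R = 1.
The clause (T) is unit, so T = 1.
The clause (P) is unit, so P = 1.
But (P') is also a unit clause — contradiction.
Either choice for R ends in contradiction.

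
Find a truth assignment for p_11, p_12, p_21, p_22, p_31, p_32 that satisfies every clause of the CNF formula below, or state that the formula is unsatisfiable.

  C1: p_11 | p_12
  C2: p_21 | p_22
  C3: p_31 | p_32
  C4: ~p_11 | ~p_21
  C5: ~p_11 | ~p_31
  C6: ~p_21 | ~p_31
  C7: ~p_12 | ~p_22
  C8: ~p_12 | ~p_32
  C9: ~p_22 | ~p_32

UNSATISFIABLE

Branch on p_11: set p_11 = 1.
From the singleton clause (~p_21), p_21 = 0.
From the singleton clause (p_22), p_22 = 1.
From the singleton clause (~p_31), p_31 = 0.
From the singleton clause (p_32), p_32 = 1.
Now (~p_32) is unsatisfied and unit — conflict.
So p_11 must be the other value — set p_11 = 0.
From the singleton clause (p_12), p_12 = 1.
From the singleton clause (~p_22), p_22 = 0.
From the singleton clause (p_21), p_21 = 1.
From the singleton clause (~p_31), p_31 = 0.
From the singleton clause (p_32), p_32 = 1.
Now (~p_32) is unsatisfied and unit — conflict.
Neither p_11 = 1 nor p_11 = 0 works.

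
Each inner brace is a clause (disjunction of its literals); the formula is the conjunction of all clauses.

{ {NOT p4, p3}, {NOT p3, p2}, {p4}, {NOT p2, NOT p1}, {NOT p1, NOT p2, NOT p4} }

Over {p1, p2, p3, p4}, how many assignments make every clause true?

There are 2^4 = 16 truth assignments over (p1, p2, p3, p4).
Check each against the 5 clauses (columns in the order p1, p2, p3, p4):
  F F F F  ✗ fails (p4)
  F F F T  ✗ fails (NOT p4 OR p3)
  F F T F  ✗ fails (NOT p3 OR p2)
  F F T T  ✗ fails (NOT p3 OR p2)
  F T F F  ✗ fails (p4)
  F T F T  ✗ fails (NOT p4 OR p3)
  F T T F  ✗ fails (p4)
  F T T T  ✓ satisfies all
  T F F F  ✗ fails (p4)
  T F F T  ✗ fails (NOT p4 OR p3)
  T F T F  ✗ fails (NOT p3 OR p2)
  T F T T  ✗ fails (NOT p3 OR p2)
  T T F F  ✗ fails (p4)
  T T F T  ✗ fails (NOT p4 OR p3)
  T T T F  ✗ fails (p4)
  T T T T  ✗ fails (NOT p2 OR NOT p1)
1 of the 16 rows is a model.

1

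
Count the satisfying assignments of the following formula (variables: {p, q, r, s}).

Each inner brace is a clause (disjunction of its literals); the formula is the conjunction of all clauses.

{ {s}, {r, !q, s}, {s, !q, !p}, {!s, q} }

There are 2^4 = 16 truth assignments over (p, q, r, s).
Check each against the 4 clauses (columns in the order p, q, r, s):
  F F F F  ✗ fails (s)
  F F F T  ✗ fails (!s || q)
  F F T F  ✗ fails (s)
  F F T T  ✗ fails (!s || q)
  F T F F  ✗ fails (s)
  F T F T  ✓ satisfies all
  F T T F  ✗ fails (s)
  F T T T  ✓ satisfies all
  T F F F  ✗ fails (s)
  T F F T  ✗ fails (!s || q)
  T F T F  ✗ fails (s)
  T F T T  ✗ fails (!s || q)
  T T F F  ✗ fails (s)
  T T F T  ✓ satisfies all
  T T T F  ✗ fails (s)
  T T T T  ✓ satisfies all
4 of the 16 rows are models.

4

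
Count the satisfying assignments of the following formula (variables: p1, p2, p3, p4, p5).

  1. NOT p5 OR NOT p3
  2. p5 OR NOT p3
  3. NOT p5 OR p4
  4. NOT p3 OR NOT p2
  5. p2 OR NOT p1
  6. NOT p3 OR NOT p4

9

There are 2^5 = 32 truth assignments over (p1, p2, p3, p4, p5).
Split on p2. With p2 = true, the clauses containing p2 are satisfied and NOT p2 drops from the rest; 6 of the 2^4 = 16 assignments to the other variables satisfy what remains.
With p2 = false, by the same count on the reduced clause set, 3 assignments work.
(One model: p1=F, p2=F, p3=F, p4=F, p5=F.)
Total: 6 + 3 = 9.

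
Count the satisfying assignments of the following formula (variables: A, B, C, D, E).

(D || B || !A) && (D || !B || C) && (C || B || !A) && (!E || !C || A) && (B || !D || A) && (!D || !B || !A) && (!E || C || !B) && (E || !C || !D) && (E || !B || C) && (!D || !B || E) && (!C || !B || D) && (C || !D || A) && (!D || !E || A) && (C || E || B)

3

There are 2^5 = 32 truth assignments over (A, B, C, D, E).
Split on B. With B = true, the clauses containing B are satisfied and !B drops from the rest; 0 of the 2^4 = 16 assignments to the other variables satisfy what remains.
With B = false, by the same count on the reduced clause set, 3 assignments work.
Total: 0 + 3 = 3.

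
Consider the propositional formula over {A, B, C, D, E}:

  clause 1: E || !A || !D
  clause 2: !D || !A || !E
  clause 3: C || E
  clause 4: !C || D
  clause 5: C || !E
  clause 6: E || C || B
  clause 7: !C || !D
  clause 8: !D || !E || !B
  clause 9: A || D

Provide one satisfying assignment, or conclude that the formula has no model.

Try C = true.
The clause (D) is unit, so D = true.
But (!D) is also a unit clause — contradiction.
So C must be the other value — set C = false.
The clause (E) is unit, so E = true.
But (!E) is also a unit clause — contradiction.
Neither C = true nor C = false works.

UNSATISFIABLE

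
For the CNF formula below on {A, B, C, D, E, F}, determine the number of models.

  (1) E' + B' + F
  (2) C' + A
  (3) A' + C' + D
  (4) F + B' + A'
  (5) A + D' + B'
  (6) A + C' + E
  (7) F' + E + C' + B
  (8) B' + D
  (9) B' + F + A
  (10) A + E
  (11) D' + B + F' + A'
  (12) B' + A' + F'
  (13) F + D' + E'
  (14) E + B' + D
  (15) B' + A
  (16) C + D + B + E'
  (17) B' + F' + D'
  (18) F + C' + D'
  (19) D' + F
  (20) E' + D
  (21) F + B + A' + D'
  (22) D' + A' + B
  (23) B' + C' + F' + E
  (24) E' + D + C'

There are 2^6 = 64 truth assignments over (A, B, C, D, E, F).
Split on F. With F = 1, the clauses containing F are satisfied and F' drops from the rest; 2 of the 2^5 = 32 assignments to the other variables satisfy what remains.
With F = 0, by the same count on the reduced clause set, 1 assignment works.
(One model: A=F, B=F, C=F, D=T, E=T, F=T.)
Total: 2 + 1 = 3.

3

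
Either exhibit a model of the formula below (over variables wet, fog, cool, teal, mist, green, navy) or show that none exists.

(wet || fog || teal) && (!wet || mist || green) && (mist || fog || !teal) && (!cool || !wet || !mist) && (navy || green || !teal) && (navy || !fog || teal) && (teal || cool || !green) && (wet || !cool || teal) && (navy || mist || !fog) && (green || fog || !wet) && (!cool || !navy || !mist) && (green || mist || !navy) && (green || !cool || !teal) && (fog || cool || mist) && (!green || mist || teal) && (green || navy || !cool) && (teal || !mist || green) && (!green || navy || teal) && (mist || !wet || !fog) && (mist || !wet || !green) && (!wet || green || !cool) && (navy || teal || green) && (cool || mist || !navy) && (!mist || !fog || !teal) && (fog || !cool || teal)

Case wet = true:
Case mist = true:
From the singleton clause (!cool), cool = false.
Case teal = true:
From the singleton clause (!fog), fog = false.
From the singleton clause (green), green = true.
All clauses hold; navy can take either value.

wet ↦ true, fog ↦ false, cool ↦ false, teal ↦ true, mist ↦ true, green ↦ true, navy ↦ false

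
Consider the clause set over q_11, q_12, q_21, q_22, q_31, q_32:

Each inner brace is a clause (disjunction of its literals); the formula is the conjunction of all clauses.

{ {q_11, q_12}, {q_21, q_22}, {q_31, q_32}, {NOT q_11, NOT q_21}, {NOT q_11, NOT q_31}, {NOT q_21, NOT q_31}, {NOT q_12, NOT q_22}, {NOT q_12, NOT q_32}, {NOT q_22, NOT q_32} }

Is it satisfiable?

Case q_11 = true:
From the singleton clause (NOT q_21), q_21 = false.
From the singleton clause (q_22), q_22 = true.
From the singleton clause (NOT q_31), q_31 = false.
From the singleton clause (q_32), q_32 = true.
That conflicts with the unit clause (NOT q_32).
So q_11 must be the other value — set q_11 = false.
From the singleton clause (q_12), q_12 = true.
From the singleton clause (NOT q_22), q_22 = false.
From the singleton clause (q_21), q_21 = true.
From the singleton clause (NOT q_31), q_31 = false.
From the singleton clause (q_32), q_32 = true.
That conflicts with the unit clause (NOT q_32).
Neither q_11 = true nor q_11 = false works.
No assignment satisfies every clause.

No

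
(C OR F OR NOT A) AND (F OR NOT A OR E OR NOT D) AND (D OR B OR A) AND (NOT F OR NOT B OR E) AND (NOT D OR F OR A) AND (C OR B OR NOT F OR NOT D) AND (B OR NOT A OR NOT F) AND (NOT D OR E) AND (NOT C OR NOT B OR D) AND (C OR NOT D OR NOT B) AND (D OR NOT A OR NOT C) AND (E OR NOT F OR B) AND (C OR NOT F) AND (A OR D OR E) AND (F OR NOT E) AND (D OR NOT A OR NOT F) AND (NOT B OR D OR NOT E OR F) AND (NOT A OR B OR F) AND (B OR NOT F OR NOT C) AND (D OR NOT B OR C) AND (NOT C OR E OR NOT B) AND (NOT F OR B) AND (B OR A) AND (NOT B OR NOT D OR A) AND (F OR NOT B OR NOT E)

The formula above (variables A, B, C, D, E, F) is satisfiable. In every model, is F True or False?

Suppose F = false.
(NOT E) alone gives E = false.
(NOT D) alone gives D = false.
(A) alone gives A = true.
(C) alone gives C = true.
Now (NOT C) is unsatisfied and unit — conflict.
So every satisfying assignment has F = True.

True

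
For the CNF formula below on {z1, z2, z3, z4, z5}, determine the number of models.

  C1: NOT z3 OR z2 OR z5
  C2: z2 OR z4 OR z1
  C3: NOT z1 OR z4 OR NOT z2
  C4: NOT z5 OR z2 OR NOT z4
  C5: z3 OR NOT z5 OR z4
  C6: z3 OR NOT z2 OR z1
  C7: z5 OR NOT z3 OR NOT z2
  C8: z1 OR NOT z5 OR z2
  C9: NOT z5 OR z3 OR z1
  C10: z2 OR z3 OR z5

There are 2^5 = 32 truth assignments over (z1, z2, z3, z4, z5).
Split on z1. With z1 = true, the clauses containing z1 are satisfied and NOT z1 drops from the rest; 4 of the 2^4 = 16 assignments to the other variables satisfy what remains.
With z1 = false, by the same count on the reduced clause set, 2 assignments work.
(One model: z1=F, z2=T, z3=T, z4=F, z5=T.)
Total: 4 + 2 = 6.

6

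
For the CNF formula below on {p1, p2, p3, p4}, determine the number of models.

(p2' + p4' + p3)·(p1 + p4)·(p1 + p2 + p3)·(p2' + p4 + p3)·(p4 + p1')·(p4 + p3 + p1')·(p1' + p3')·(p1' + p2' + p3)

3

There are 2^4 = 16 truth assignments over (p1, p2, p3, p4).
Check each against the 8 clauses (columns in the order p1, p2, p3, p4):
  F F F F  ✗ fails (p1 + p4)
  F F F T  ✗ fails (p1 + p2 + p3)
  F F T F  ✗ fails (p1 + p4)
  F F T T  ✓ satisfies all
  F T F F  ✗ fails (p1 + p4)
  F T F T  ✗ fails (p2' + p4' + p3)
  F T T F  ✗ fails (p1 + p4)
  F T T T  ✓ satisfies all
  T F F F  ✗ fails (p4 + p1')
  T F F T  ✓ satisfies all
  T F T F  ✗ fails (p4 + p1')
  T F T T  ✗ fails (p1' + p3')
  T T F F  ✗ fails (p2' + p4 + p3)
  T T F T  ✗ fails (p2' + p4' + p3)
  T T T F  ✗ fails (p4 + p1')
  T T T T  ✗ fails (p1' + p3')
3 of the 16 rows are models.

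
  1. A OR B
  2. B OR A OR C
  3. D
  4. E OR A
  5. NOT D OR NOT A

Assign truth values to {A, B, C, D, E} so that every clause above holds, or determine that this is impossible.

A ↦ false,  B ↦ true,  C ↦ false,  D ↦ true,  E ↦ true

(D) alone gives D = true.
(NOT A) alone gives A = false.
(B) alone gives B = true.
(E) alone gives E = true.
No clause remains; C is free.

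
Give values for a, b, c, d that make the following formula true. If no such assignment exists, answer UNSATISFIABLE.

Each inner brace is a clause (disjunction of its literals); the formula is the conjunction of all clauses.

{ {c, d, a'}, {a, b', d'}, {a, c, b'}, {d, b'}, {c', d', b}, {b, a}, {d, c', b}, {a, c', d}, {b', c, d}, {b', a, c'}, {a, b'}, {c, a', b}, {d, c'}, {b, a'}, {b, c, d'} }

Case d = 1:
Case a = 1:
(b) alone gives b = 1.
No clause remains; c is free.

a=1, b=1, c=0, d=1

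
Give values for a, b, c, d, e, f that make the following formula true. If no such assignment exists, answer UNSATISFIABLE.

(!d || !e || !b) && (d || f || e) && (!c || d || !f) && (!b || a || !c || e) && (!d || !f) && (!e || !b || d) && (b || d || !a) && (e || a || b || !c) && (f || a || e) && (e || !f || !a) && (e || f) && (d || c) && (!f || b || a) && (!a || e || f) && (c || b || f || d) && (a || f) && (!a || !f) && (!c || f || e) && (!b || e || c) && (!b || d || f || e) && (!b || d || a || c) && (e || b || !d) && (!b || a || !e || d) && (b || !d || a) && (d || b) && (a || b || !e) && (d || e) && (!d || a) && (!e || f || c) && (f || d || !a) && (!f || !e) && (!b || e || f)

a=true,  b=false,  c=true,  d=true,  e=true,  f=false

Case d = true:
The clause (!f) is unit, so f = false.
The clause (e) is unit, so e = true.
The clause (!b) is unit, so b = false.
The clause (a) is unit, so a = true.
The clause (c) is unit, so c = true.
All clauses are satisfied.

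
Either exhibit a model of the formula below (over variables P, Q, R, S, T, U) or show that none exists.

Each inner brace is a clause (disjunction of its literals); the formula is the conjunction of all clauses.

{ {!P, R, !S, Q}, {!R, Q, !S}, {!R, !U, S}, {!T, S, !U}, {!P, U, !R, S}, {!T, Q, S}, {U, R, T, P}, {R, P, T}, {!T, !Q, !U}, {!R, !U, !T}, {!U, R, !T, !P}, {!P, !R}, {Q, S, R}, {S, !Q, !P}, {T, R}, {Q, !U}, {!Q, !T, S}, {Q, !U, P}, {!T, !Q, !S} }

P=false,  Q=true,  R=true,  S=true,  T=false,  U=false

Suppose P = false.
Suppose R = true.
Suppose Q = true.
Suppose U = false.
Suppose T = false.
Every clause is now satisfied; S is unconstrained.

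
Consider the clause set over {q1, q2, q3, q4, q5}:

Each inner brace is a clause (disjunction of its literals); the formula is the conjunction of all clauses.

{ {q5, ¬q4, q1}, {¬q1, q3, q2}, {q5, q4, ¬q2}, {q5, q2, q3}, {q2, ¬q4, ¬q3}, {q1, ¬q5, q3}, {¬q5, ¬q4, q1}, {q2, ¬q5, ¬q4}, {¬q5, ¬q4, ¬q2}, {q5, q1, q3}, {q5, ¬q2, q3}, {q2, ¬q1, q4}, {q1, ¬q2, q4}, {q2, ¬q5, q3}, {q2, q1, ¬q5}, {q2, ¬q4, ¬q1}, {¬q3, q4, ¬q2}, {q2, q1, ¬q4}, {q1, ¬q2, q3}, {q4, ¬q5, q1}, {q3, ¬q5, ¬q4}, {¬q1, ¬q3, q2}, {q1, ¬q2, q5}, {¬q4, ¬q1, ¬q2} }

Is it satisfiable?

Yes, satisfiable

Case q5 = True:
Case q1 = True:
Case q3 = False:
(q2) alone gives q2 = True.
(¬q4) alone gives q4 = False.
All clauses are satisfied.
A satisfying assignment: q1=True,  q2=True,  q3=False,  q4=False,  q5=True.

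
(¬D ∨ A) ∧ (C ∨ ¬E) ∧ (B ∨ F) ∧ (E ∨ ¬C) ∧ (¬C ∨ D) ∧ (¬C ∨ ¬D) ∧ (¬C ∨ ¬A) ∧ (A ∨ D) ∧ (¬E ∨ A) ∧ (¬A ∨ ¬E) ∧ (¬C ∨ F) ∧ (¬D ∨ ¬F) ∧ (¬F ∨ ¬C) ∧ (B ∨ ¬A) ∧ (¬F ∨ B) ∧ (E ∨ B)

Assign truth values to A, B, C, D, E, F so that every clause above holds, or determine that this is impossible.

Try D = False.
Unit clause (¬C) forces C = False.
Unit clause (¬E) forces E = False.
Unit clause (A) forces A = True.
Unit clause (B) forces B = True.
All clauses hold; F can take either value.

A ↦ True,  B ↦ True,  C ↦ False,  D ↦ False,  E ↦ False,  F ↦ True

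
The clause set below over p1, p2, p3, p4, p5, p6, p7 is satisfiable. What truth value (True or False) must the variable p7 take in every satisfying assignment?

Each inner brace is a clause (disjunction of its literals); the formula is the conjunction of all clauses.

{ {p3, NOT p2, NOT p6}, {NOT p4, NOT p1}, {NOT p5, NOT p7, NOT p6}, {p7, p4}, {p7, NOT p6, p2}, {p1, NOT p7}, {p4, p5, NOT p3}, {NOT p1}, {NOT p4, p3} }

False

Suppose p7 = true.
Unit clause (p1) forces p1 = true.
But (NOT p1) is also a unit clause — contradiction.
So every satisfying assignment has p7 = False.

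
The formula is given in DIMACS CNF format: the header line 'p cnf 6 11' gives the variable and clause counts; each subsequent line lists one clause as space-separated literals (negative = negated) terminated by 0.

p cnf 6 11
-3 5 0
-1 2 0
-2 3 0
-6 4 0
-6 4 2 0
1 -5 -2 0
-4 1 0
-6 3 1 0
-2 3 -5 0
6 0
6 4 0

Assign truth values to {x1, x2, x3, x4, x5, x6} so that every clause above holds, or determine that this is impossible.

From the singleton clause (x6), x6 = True.
From the singleton clause (x4), x4 = True.
From the singleton clause (x1), x1 = True.
From the singleton clause (x2), x2 = True.
From the singleton clause (x3), x3 = True.
From the singleton clause (x5), x5 = True.
All clauses are satisfied.

x1=True,  x2=True,  x3=True,  x4=True,  x5=True,  x6=True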